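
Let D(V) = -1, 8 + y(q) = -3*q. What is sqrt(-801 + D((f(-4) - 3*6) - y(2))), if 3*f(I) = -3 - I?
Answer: I*sqrt(802) ≈ 28.32*I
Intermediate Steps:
y(q) = -8 - 3*q
f(I) = -1 - I/3 (f(I) = (-3 - I)/3 = -1 - I/3)
sqrt(-801 + D((f(-4) - 3*6) - y(2))) = sqrt(-801 - 1) = sqrt(-802) = I*sqrt(802)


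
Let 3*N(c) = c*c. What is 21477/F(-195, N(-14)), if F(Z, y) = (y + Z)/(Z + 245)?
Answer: -3221550/389 ≈ -8281.6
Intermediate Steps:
N(c) = c²/3 (N(c) = (c*c)/3 = c²/3)
F(Z, y) = (Z + y)/(245 + Z)
21477/F(-195, N(-14)) = 21477/(((-195 + (⅓)*(-14)²)/(245 - 195))) = 21477/(((-195 + (⅓)*196)/50)) = 21477/(((-195 + 196/3)/50)) = 21477/(((1/50)*(-389/3))) = 21477/(-389/150) = 21477*(-150/389) = -3221550/389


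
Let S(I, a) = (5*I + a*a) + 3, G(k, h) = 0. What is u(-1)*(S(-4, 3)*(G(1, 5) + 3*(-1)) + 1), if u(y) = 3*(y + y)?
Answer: -150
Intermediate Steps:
u(y) = 6*y (u(y) = 3*(2*y) = 6*y)
S(I, a) = 3 + a² + 5*I (S(I, a) = (5*I + a²) + 3 = (a² + 5*I) + 3 = 3 + a² + 5*I)
u(-1)*(S(-4, 3)*(G(1, 5) + 3*(-1)) + 1) = (6*(-1))*((3 + 3² + 5*(-4))*(0 + 3*(-1)) + 1) = -6*((3 + 9 - 20)*(0 - 3) + 1) = -6*(-8*(-3) + 1) = -6*(24 + 1) = -6*25 = -150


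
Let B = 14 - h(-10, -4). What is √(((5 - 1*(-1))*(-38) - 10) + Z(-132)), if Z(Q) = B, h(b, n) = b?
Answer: I*√214 ≈ 14.629*I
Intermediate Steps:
B = 24 (B = 14 - 1*(-10) = 14 + 10 = 24)
Z(Q) = 24
√(((5 - 1*(-1))*(-38) - 10) + Z(-132)) = √(((5 - 1*(-1))*(-38) - 10) + 24) = √(((5 + 1)*(-38) - 10) + 24) = √((6*(-38) - 10) + 24) = √((-228 - 10) + 24) = √(-238 + 24) = √(-214) = I*√214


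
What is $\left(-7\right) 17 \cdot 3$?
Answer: $-357$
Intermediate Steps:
$\left(-7\right) 17 \cdot 3 = \left(-119\right) 3 = -357$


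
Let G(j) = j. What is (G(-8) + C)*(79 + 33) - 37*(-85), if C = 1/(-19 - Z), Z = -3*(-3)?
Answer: 2245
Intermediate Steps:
Z = 9
C = -1/28 (C = 1/(-19 - 1*9) = 1/(-19 - 9) = 1/(-28) = -1/28 ≈ -0.035714)
(G(-8) + C)*(79 + 33) - 37*(-85) = (-8 - 1/28)*(79 + 33) - 37*(-85) = -225/28*112 + 3145 = -900 + 3145 = 2245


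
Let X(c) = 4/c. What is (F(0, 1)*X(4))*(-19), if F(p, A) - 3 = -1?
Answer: -38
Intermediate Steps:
F(p, A) = 2 (F(p, A) = 3 - 1 = 2)
(F(0, 1)*X(4))*(-19) = (2*(4/4))*(-19) = (2*(4*(1/4)))*(-19) = (2*1)*(-19) = 2*(-19) = -38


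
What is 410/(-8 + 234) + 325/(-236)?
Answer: 11655/26668 ≈ 0.43704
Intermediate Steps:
410/(-8 + 234) + 325/(-236) = 410/226 + 325*(-1/236) = 410*(1/226) - 325/236 = 205/113 - 325/236 = 11655/26668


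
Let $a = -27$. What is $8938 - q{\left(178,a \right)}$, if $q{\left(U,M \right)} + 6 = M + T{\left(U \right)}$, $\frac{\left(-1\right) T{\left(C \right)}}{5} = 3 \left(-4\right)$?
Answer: $8911$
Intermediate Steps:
$T{\left(C \right)} = 60$ ($T{\left(C \right)} = - 5 \cdot 3 \left(-4\right) = \left(-5\right) \left(-12\right) = 60$)
$q{\left(U,M \right)} = 54 + M$ ($q{\left(U,M \right)} = -6 + \left(M + 60\right) = -6 + \left(60 + M\right) = 54 + M$)
$8938 - q{\left(178,a \right)} = 8938 - \left(54 - 27\right) = 8938 - 27 = 8911$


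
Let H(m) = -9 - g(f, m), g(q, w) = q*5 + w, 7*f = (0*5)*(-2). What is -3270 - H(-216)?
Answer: -3477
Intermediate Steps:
f = 0 (f = ((0*5)*(-2))/7 = (0*(-2))/7 = (⅐)*0 = 0)
g(q, w) = w + 5*q (g(q, w) = 5*q + w = w + 5*q)
H(m) = -9 - m (H(m) = -9 - (m + 5*0) = -9 - (m + 0) = -9 - m)
-3270 - H(-216) = -3270 - (-9 - 1*(-216)) = -3270 - (-9 + 216) = -3270 - 1*207 = -3270 - 207 = -3477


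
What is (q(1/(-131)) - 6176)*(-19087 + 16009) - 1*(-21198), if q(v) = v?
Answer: 2493054384/131 ≈ 1.9031e+7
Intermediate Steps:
(q(1/(-131)) - 6176)*(-19087 + 16009) - 1*(-21198) = (1/(-131) - 6176)*(-19087 + 16009) - 1*(-21198) = (1*(-1/131) - 6176)*(-3078) + 21198 = (-1/131 - 6176)*(-3078) + 21198 = -809057/131*(-3078) + 21198 = 2490277446/131 + 21198 = 2493054384/131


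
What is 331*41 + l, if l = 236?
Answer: 13807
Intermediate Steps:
331*41 + l = 331*41 + 236 = 13571 + 236 = 13807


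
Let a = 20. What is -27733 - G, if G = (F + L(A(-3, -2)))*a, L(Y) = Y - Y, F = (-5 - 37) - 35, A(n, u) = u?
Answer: -26193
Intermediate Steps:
F = -77 (F = -42 - 35 = -77)
L(Y) = 0
G = -1540 (G = (-77 + 0)*20 = -77*20 = -1540)
-27733 - G = -27733 - 1*(-1540) = -27733 + 1540 = -26193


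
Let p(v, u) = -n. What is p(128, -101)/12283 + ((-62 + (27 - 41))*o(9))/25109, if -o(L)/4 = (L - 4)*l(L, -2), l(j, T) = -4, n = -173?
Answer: -406571/1782739 ≈ -0.22806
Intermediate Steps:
p(v, u) = 173 (p(v, u) = -1*(-173) = 173)
o(L) = -64 + 16*L (o(L) = -4*(L - 4)*(-4) = -4*(-4 + L)*(-4) = -4*(16 - 4*L) = -64 + 16*L)
p(128, -101)/12283 + ((-62 + (27 - 41))*o(9))/25109 = 173/12283 + ((-62 + (27 - 41))*(-64 + 16*9))/25109 = 173*(1/12283) + ((-62 - 14)*(-64 + 144))*(1/25109) = 1/71 - 76*80*(1/25109) = 1/71 - 6080*1/25109 = 1/71 - 6080/25109 = -406571/1782739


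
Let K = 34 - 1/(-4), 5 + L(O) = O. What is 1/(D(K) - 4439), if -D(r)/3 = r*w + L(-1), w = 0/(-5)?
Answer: -1/4421 ≈ -0.00022619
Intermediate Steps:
L(O) = -5 + O
w = 0 (w = 0*(-⅕) = 0)
K = 137/4 (K = 34 - 1*(-¼) = 34 + ¼ = 137/4 ≈ 34.250)
D(r) = 18 (D(r) = -3*(r*0 + (-5 - 1)) = -3*(0 - 6) = -3*(-6) = 18)
1/(D(K) - 4439) = 1/(18 - 4439) = 1/(-4421) = -1/4421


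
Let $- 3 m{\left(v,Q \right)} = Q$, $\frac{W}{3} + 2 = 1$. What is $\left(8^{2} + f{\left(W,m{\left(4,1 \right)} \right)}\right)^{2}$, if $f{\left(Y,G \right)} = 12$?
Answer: $5776$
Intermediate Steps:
$W = -3$ ($W = -6 + 3 \cdot 1 = -6 + 3 = -3$)
$m{\left(v,Q \right)} = - \frac{Q}{3}$
$\left(8^{2} + f{\left(W,m{\left(4,1 \right)} \right)}\right)^{2} = \left(8^{2} + 12\right)^{2} = \left(64 + 12\right)^{2} = 76^{2} = 5776$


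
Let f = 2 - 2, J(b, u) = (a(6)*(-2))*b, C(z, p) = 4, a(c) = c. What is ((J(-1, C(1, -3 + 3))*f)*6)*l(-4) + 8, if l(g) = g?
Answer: 8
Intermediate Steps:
J(b, u) = -12*b (J(b, u) = (6*(-2))*b = -12*b)
f = 0
((J(-1, C(1, -3 + 3))*f)*6)*l(-4) + 8 = ((-12*(-1)*0)*6)*(-4) + 8 = ((12*0)*6)*(-4) + 8 = (0*6)*(-4) + 8 = 0*(-4) + 8 = 0 + 8 = 8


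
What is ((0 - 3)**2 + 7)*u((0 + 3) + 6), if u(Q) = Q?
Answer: 144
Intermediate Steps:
((0 - 3)**2 + 7)*u((0 + 3) + 6) = ((0 - 3)**2 + 7)*((0 + 3) + 6) = ((-3)**2 + 7)*(3 + 6) = (9 + 7)*9 = 16*9 = 144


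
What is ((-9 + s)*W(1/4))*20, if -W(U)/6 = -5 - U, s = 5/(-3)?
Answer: -6720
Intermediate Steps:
s = -5/3 (s = 5*(-⅓) = -5/3 ≈ -1.6667)
W(U) = 30 + 6*U (W(U) = -6*(-5 - U) = 30 + 6*U)
((-9 + s)*W(1/4))*20 = ((-9 - 5/3)*(30 + 6/4))*20 = -32*(30 + 6*(¼))/3*20 = -32*(30 + 3/2)/3*20 = -32/3*63/2*20 = -336*20 = -6720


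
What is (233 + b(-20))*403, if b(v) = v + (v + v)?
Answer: 69719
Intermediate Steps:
b(v) = 3*v (b(v) = v + 2*v = 3*v)
(233 + b(-20))*403 = (233 + 3*(-20))*403 = (233 - 60)*403 = 173*403 = 69719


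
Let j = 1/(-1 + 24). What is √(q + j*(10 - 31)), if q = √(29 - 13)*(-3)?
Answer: 3*I*√759/23 ≈ 3.5935*I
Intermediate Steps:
q = -12 (q = √16*(-3) = 4*(-3) = -12)
j = 1/23 ≈ 0.043478
√(q + j*(10 - 31)) = √(-12 + (10 - 31)/23) = √(-12 + (1/23)*(-21)) = √(-12 - 21/23) = √(-297/23) = 3*I*√759/23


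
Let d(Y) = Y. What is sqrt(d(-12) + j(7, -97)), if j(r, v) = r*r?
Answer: sqrt(37) ≈ 6.0828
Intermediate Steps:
j(r, v) = r**2
sqrt(d(-12) + j(7, -97)) = sqrt(-12 + 7**2) = sqrt(-12 + 49) = sqrt(37)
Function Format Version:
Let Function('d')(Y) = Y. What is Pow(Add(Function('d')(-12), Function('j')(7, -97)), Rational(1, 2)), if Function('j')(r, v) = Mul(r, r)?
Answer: Pow(37, Rational(1, 2)) ≈ 6.0828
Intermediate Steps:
Function('j')(r, v) = Pow(r, 2)
Pow(Add(Function('d')(-12), Function('j')(7, -97)), Rational(1, 2)) = Pow(Add(-12, Pow(7, 2)), Rational(1, 2)) = Pow(Add(-12, 49), Rational(1, 2)) = Pow(37, Rational(1, 2))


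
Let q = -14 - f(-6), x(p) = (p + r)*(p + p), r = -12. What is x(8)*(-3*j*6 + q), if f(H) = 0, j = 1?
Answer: 2048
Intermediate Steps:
x(p) = 2*p*(-12 + p) (x(p) = (p - 12)*(p + p) = (-12 + p)*(2*p) = 2*p*(-12 + p))
q = -14 (q = -14 - 1*0 = -14 + 0 = -14)
x(8)*(-3*j*6 + q) = (2*8*(-12 + 8))*(-3*1*6 - 14) = (2*8*(-4))*(-3*6 - 14) = -64*(-18 - 14) = -64*(-32) = 2048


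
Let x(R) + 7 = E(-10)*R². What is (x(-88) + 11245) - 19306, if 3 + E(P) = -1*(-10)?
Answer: 46140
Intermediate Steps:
E(P) = 7 (E(P) = -3 - 1*(-10) = -3 + 10 = 7)
x(R) = -7 + 7*R²
(x(-88) + 11245) - 19306 = ((-7 + 7*(-88)²) + 11245) - 19306 = ((-7 + 7*7744) + 11245) - 19306 = ((-7 + 54208) + 11245) - 19306 = (54201 + 11245) - 19306 = 65446 - 19306 = 46140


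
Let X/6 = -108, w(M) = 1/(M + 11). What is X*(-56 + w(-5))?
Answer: 36180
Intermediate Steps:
w(M) = 1/(11 + M)
X = -648 (X = 6*(-108) = -648)
X*(-56 + w(-5)) = -648*(-56 + 1/(11 - 5)) = -648*(-56 + 1/6) = -648*(-56 + ⅙) = -648*(-335/6) = 36180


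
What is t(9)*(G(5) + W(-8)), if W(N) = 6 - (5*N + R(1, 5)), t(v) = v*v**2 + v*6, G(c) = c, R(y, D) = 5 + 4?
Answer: 32886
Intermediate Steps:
R(y, D) = 9
t(v) = v**3 + 6*v
W(N) = -3 - 5*N (W(N) = 6 - (5*N + 9) = 6 - (9 + 5*N) = 6 + (-9 - 5*N) = -3 - 5*N)
t(9)*(G(5) + W(-8)) = (9*(6 + 9**2))*(5 + (-3 - 5*(-8))) = (9*(6 + 81))*(5 + (-3 + 40)) = (9*87)*(5 + 37) = 783*42 = 32886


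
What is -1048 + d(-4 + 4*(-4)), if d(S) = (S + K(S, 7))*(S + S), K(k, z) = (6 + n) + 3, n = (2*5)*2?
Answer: -1408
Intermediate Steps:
n = 20 (n = 10*2 = 20)
K(k, z) = 29 (K(k, z) = (6 + 20) + 3 = 26 + 3 = 29)
d(S) = 2*S*(29 + S) (d(S) = (S + 29)*(S + S) = (29 + S)*(2*S) = 2*S*(29 + S))
-1048 + d(-4 + 4*(-4)) = -1048 + 2*(-4 + 4*(-4))*(29 + (-4 + 4*(-4))) = -1048 + 2*(-4 - 16)*(29 + (-4 - 16)) = -1048 + 2*(-20)*(29 - 20) = -1048 + 2*(-20)*9 = -1048 - 360 = -1408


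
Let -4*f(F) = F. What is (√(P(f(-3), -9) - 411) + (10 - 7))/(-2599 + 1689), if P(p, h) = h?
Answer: -3/910 - I*√105/455 ≈ -0.0032967 - 0.022521*I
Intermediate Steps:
f(F) = -F/4
(√(P(f(-3), -9) - 411) + (10 - 7))/(-2599 + 1689) = (√(-9 - 411) + (10 - 7))/(-2599 + 1689) = (√(-420) + 3)/(-910) = (2*I*√105 + 3)*(-1/910) = (3 + 2*I*√105)*(-1/910) = -3/910 - I*√105/455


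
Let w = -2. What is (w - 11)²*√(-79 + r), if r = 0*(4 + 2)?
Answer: 169*I*√79 ≈ 1502.1*I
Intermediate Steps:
r = 0 (r = 0*6 = 0)
(w - 11)²*√(-79 + r) = (-2 - 11)²*√(-79 + 0) = (-13)²*√(-79) = 169*(I*√79) = 169*I*√79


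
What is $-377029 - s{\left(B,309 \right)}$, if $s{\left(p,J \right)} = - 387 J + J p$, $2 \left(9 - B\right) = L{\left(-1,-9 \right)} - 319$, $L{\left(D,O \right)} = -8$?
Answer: $- \frac{621497}{2} \approx -3.1075 \cdot 10^{5}$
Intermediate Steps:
$B = \frac{345}{2}$ ($B = 9 - \frac{-8 - 319}{2} = 9 - - \frac{327}{2} = 9 + \frac{327}{2} = \frac{345}{2} \approx 172.5$)
$-377029 - s{\left(B,309 \right)} = -377029 - 309 \left(-387 + \frac{345}{2}\right) = -377029 - 309 \left(- \frac{429}{2}\right) = -377029 - - \frac{132561}{2} = -377029 + \frac{132561}{2} = - \frac{621497}{2}$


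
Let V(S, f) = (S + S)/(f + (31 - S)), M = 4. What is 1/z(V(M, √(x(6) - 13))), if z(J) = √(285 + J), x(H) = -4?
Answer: ((7703 + 285*I*√17)/(27 + I*√17))^(-½) ≈ 0.059205 + 4.6e-6*I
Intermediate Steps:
V(S, f) = 2*S/(31 + f - S) (V(S, f) = (2*S)/(31 + f - S) = 2*S/(31 + f - S))
1/z(V(M, √(x(6) - 13))) = 1/(√(285 + 2*4/(31 + √(-4 - 13) - 1*4))) = 1/(√(285 + 2*4/(31 + √(-17) - 4))) = 1/(√(285 + 2*4/(31 + I*√17 - 4))) = 1/(√(285 + 2*4/(27 + I*√17))) = 1/(√(285 + 8/(27 + I*√17))) = (285 + 8/(27 + I*√17))^(-½)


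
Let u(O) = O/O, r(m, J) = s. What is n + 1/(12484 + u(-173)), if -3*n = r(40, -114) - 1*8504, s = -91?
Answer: 35769526/12485 ≈ 2865.0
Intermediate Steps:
r(m, J) = -91
u(O) = 1
n = 2865 (n = -(-91 - 1*8504)/3 = -(-91 - 8504)/3 = -1/3*(-8595) = 2865)
n + 1/(12484 + u(-173)) = 2865 + 1/(12484 + 1) = 2865 + 1/12485 = 35769526/12485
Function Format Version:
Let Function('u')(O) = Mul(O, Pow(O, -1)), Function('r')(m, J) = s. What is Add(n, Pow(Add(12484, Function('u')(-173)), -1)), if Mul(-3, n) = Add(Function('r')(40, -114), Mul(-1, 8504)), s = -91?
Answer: Rational(35769526, 12485) ≈ 2865.0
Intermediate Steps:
Function('r')(m, J) = -91
Function('u')(O) = 1
n = 2865 (n = Mul(Rational(-1, 3), Add(-91, Mul(-1, 8504))) = Mul(Rational(-1, 3), Add(-91, -8504)) = Mul(Rational(-1, 3), -8595) = 2865)
Add(n, Pow(Add(12484, Function('u')(-173)), -1)) = Add(2865, Pow(Add(12484, 1), -1)) = Add(2865, Pow(12485, -1)) = Add(2865, Rational(1, 12485)) = Rational(35769526, 12485)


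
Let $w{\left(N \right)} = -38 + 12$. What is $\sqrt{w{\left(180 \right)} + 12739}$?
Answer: $\sqrt{12713} \approx 112.75$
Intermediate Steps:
$w{\left(N \right)} = -26$
$\sqrt{w{\left(180 \right)} + 12739} = \sqrt{-26 + 12739} = \sqrt{12713}$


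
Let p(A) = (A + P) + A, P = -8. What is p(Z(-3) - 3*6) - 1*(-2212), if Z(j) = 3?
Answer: 2174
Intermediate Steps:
p(A) = -8 + 2*A (p(A) = (A - 8) + A = (-8 + A) + A = -8 + 2*A)
p(Z(-3) - 3*6) - 1*(-2212) = (-8 + 2*(3 - 3*6)) - 1*(-2212) = (-8 + 2*(3 - 18)) + 2212 = (-8 + 2*(-15)) + 2212 = (-8 - 30) + 2212 = -38 + 2212 = 2174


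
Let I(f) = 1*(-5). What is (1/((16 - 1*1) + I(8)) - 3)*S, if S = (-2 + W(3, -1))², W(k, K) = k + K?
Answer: 0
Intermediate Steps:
W(k, K) = K + k
I(f) = -5
S = 0 (S = (-2 + (-1 + 3))² = (-2 + 2)² = 0² = 0)
(1/((16 - 1*1) + I(8)) - 3)*S = (1/((16 - 1*1) - 5) - 3)*0 = (1/((16 - 1) - 5) - 3)*0 = (1/(15 - 5) - 3)*0 = (1/10 - 3)*0 = (⅒ - 3)*0 = -29/10*0 = 0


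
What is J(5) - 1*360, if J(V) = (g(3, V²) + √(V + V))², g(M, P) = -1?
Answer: -360 + (1 - √10)² ≈ -355.32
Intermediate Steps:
J(V) = (-1 + √2*√V)² (J(V) = (-1 + √(V + V))² = (-1 + √(2*V))² = (-1 + √2*√V)²)
J(5) - 1*360 = (-1 + √2*√5)² - 1*360 = (-1 + √10)² - 360 = -360 + (-1 + √10)²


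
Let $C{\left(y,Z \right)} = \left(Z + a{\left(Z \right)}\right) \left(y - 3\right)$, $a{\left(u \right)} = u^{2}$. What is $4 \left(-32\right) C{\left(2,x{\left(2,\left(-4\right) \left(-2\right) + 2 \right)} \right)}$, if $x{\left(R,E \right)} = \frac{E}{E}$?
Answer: $256$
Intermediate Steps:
$x{\left(R,E \right)} = 1$
$C{\left(y,Z \right)} = \left(-3 + y\right) \left(Z + Z^{2}\right)$ ($C{\left(y,Z \right)} = \left(Z + Z^{2}\right) \left(y - 3\right) = \left(Z + Z^{2}\right) \left(-3 + y\right) = \left(-3 + y\right) \left(Z + Z^{2}\right)$)
$4 \left(-32\right) C{\left(2,x{\left(2,\left(-4\right) \left(-2\right) + 2 \right)} \right)} = 4 \left(-32\right) 1 \left(-3 + 2 - 3 + 1 \cdot 2\right) = - 128 \cdot 1 \left(-3 + 2 - 3 + 2\right) = - 128 \cdot 1 \left(-2\right) = \left(-128\right) \left(-2\right) = 256$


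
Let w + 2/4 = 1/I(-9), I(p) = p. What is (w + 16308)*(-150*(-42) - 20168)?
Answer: -2035357822/9 ≈ -2.2615e+8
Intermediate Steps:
w = -11/18 (w = -½ + 1/(-9) = -½ - ⅑ = -11/18 ≈ -0.61111)
(w + 16308)*(-150*(-42) - 20168) = (-11/18 + 16308)*(-150*(-42) - 20168) = 293533*(6300 - 20168)/18 = (293533/18)*(-13868) = -2035357822/9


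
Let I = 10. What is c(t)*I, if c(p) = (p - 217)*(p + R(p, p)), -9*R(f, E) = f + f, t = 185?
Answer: -414400/9 ≈ -46044.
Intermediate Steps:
R(f, E) = -2*f/9 (R(f, E) = -(f + f)/9 = -2*f/9)
c(p) = 7*p*(-217 + p)/9 (c(p) = (p - 217)*(p - 2*p/9) = (-217 + p)*(7*p/9) = 7*p*(-217 + p)/9)
c(t)*I = ((7/9)*185*(-217 + 185))*10 = ((7/9)*185*(-32))*10 = -41440/9*10 = -414400/9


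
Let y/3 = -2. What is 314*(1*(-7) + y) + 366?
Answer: -3716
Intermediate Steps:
y = -6 (y = 3*(-2) = -6)
314*(1*(-7) + y) + 366 = 314*(1*(-7) - 6) + 366 = 314*(-7 - 6) + 366 = 314*(-13) + 366 = -4082 + 366 = -3716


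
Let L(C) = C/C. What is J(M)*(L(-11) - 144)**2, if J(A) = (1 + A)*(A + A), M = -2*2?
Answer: 490776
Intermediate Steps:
M = -4
L(C) = 1
J(A) = 2*A*(1 + A) (J(A) = (1 + A)*(2*A) = 2*A*(1 + A))
J(M)*(L(-11) - 144)**2 = (2*(-4)*(1 - 4))*(1 - 144)**2 = (2*(-4)*(-3))*(-143)**2 = 24*20449 = 490776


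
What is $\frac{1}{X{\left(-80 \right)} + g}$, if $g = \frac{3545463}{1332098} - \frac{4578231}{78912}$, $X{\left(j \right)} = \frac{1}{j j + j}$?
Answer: $- \frac{87598764480}{4849046791421} \approx -0.018065$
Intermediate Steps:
$X{\left(j \right)} = \frac{1}{j + j^{2}}$ ($X{\left(j \right)} = \frac{1}{j^{2} + j} = \frac{1}{j + j^{2}}$)
$g = - \frac{969812130397}{17519752896}$ ($g = 3545463 \cdot \frac{1}{1332098} - \frac{1526077}{26304} = \frac{3545463}{1332098} - \frac{1526077}{26304} = - \frac{969812130397}{17519752896} \approx -55.355$)
$\frac{1}{X{\left(-80 \right)} + g} = \frac{1}{\frac{1}{\left(-80\right) \left(1 - 80\right)} - \frac{969812130397}{17519752896}} = \frac{1}{- \frac{1}{80 \left(-79\right)} - \frac{969812130397}{17519752896}} = \frac{1}{\left(- \frac{1}{80}\right) \left(- \frac{1}{79}\right) - \frac{969812130397}{17519752896}} = \frac{1}{\frac{1}{6320} - \frac{969812130397}{17519752896}} = \frac{1}{- \frac{4849046791421}{87598764480}} = - \frac{87598764480}{4849046791421}$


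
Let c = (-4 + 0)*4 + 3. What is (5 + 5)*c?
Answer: -130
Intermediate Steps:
c = -13 (c = -4*4 + 3 = -16 + 3 = -13)
(5 + 5)*c = (5 + 5)*(-13) = 10*(-13) = -130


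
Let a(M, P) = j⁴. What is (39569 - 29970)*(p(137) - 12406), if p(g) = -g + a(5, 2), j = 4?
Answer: -117942913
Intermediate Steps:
a(M, P) = 256 (a(M, P) = 4⁴ = 256)
p(g) = 256 - g (p(g) = -g + 256 = 256 - g)
(39569 - 29970)*(p(137) - 12406) = (39569 - 29970)*((256 - 1*137) - 12406) = 9599*((256 - 137) - 12406) = 9599*(119 - 12406) = 9599*(-12287) = -117942913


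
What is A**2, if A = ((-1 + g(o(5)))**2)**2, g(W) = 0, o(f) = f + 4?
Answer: 1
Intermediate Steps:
o(f) = 4 + f
A = 1 (A = ((-1 + 0)**2)**2 = ((-1)**2)**2 = 1**2 = 1)
A**2 = 1**2 = 1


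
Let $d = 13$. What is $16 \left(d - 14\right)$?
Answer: $-16$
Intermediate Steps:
$16 \left(d - 14\right) = 16 \left(13 - 14\right) = 16 \left(-1\right) = -16$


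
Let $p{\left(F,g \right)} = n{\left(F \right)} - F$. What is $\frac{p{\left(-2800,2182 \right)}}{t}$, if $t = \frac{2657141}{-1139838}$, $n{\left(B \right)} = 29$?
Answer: $- \frac{3224601702}{2657141} \approx -1213.6$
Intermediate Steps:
$p{\left(F,g \right)} = 29 - F$
$t = - \frac{2657141}{1139838}$ ($t = 2657141 \left(- \frac{1}{1139838}\right) = - \frac{2657141}{1139838} \approx -2.3312$)
$\frac{p{\left(-2800,2182 \right)}}{t} = \frac{29 - -2800}{- \frac{2657141}{1139838}} = \left(29 + 2800\right) \left(- \frac{1139838}{2657141}\right) = 2829 \left(- \frac{1139838}{2657141}\right) = - \frac{3224601702}{2657141}$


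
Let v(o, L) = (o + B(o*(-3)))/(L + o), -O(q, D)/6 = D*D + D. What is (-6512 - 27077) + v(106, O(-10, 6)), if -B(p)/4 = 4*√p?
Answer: -2452050/73 + 8*I*√318/73 ≈ -33590.0 + 1.9543*I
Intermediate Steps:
B(p) = -16*√p
O(q, D) = -6*D - 6*D² (O(q, D) = -6*(D*D + D) = -6*(D² + D) = -6*(D + D²) = -6*D - 6*D²)
v(o, L) = (o - 16*√3*√(-o))/(L + o)
(-6512 - 27077) + v(106, O(-10, 6)) = (-6512 - 27077) + (106 - 16*√3*√(-1*106))/(-6*6*(1 + 6) + 106) = -33589 + (106 - 16*√3*√(-106))/(-6*6*7 + 106) = -33589 + (106 - 16*√3*I*√106)/(-252 + 106) = -33589 + (106 - 16*I*√318)/(-146) = -33589 - (106 - 16*I*√318)/146 = -33589 + (-53/73 + 8*I*√318/73) = -2452050/73 + 8*I*√318/73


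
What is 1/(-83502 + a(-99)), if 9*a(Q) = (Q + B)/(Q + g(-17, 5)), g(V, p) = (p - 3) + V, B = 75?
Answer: -171/14278838 ≈ -1.1976e-5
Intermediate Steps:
g(V, p) = -3 + V + p (g(V, p) = (-3 + p) + V = -3 + V + p)
a(Q) = (75 + Q)/(9*(-15 + Q)) (a(Q) = ((Q + 75)/(Q + (-3 - 17 + 5)))/9 = ((75 + Q)/(Q - 15))/9 = ((75 + Q)/(-15 + Q))/9 = (75 + Q)/(9*(-15 + Q)))
1/(-83502 + a(-99)) = 1/(-83502 + (75 - 99)/(9*(-15 - 99))) = 1/(-83502 + (⅑)*(-24)/(-114)) = 1/(-83502 + (⅑)*(-1/114)*(-24)) = 1/(-83502 + 4/171) = 1/(-14278838/171) = -171/14278838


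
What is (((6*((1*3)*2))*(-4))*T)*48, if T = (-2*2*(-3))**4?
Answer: -143327232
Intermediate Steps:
T = 20736 (T = (-4*(-3))**4 = 12**4 = 20736)
(((6*((1*3)*2))*(-4))*T)*48 = (((6*((1*3)*2))*(-4))*20736)*48 = (((6*(3*2))*(-4))*20736)*48 = (((6*6)*(-4))*20736)*48 = ((36*(-4))*20736)*48 = -144*20736*48 = -2985984*48 = -143327232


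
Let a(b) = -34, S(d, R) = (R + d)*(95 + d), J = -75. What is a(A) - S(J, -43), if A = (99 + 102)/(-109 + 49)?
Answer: 2326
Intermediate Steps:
S(d, R) = (95 + d)*(R + d)
A = -67/20 (A = 201/(-60) = 201*(-1/60) = -67/20 ≈ -3.3500)
a(A) - S(J, -43) = -34 - ((-75)² + 95*(-43) + 95*(-75) - 43*(-75)) = -34 - (5625 - 4085 - 7125 + 3225) = -34 - 1*(-2360) = -34 + 2360 = 2326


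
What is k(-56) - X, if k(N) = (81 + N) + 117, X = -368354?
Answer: 368496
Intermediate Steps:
k(N) = 198 + N
k(-56) - X = (198 - 56) - 1*(-368354) = 142 + 368354 = 368496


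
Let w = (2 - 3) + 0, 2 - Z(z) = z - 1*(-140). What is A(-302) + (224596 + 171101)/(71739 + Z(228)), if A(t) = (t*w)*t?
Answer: -2169702465/23791 ≈ -91199.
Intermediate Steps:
Z(z) = -138 - z (Z(z) = 2 - (z - 1*(-140)) = 2 - (z + 140) = 2 - (140 + z) = 2 + (-140 - z) = -138 - z)
w = -1 (w = -1 + 0 = -1)
A(t) = -t² (A(t) = (t*(-1))*t = (-t)*t = -t²)
A(-302) + (224596 + 171101)/(71739 + Z(228)) = -1*(-302)² + (224596 + 171101)/(71739 + (-138 - 1*228)) = -1*91204 + 395697/(71739 + (-138 - 228)) = -91204 + 395697/(71739 - 366) = -91204 + 395697/71373 = -91204 + 395697*(1/71373) = -91204 + 131899/23791 = -2169702465/23791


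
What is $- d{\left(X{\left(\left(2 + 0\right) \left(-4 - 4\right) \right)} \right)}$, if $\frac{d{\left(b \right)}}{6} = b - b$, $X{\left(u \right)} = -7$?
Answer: $0$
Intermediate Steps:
$d{\left(b \right)} = 0$ ($d{\left(b \right)} = 6 \left(b - b\right) = 6 \cdot 0 = 0$)
$- d{\left(X{\left(\left(2 + 0\right) \left(-4 - 4\right) \right)} \right)} = \left(-1\right) 0 = 0$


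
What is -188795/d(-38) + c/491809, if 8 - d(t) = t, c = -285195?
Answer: -4037573875/983618 ≈ -4104.8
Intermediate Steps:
d(t) = 8 - t
-188795/d(-38) + c/491809 = -188795/(8 - 1*(-38)) - 285195/491809 = -188795/(8 + 38) - 285195*1/491809 = -188795/46 - 285195/491809 = -4037573875/983618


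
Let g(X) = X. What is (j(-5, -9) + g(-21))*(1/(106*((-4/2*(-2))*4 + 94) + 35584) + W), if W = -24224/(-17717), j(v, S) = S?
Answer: -5722281865/139503658 ≈ -41.019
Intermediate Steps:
W = 24224/17717 (W = -24224*(-1/17717) = 24224/17717 ≈ 1.3673)
(j(-5, -9) + g(-21))*(1/(106*((-4/2*(-2))*4 + 94) + 35584) + W) = (-9 - 21)*(1/(106*((-4/2*(-2))*4 + 94) + 35584) + 24224/17717) = -30*(1/(106*((-4*½*(-2))*4 + 94) + 35584) + 24224/17717) = -30*(1/(106*(-2*(-2)*4 + 94) + 35584) + 24224/17717) = -30*(1/(106*(4*4 + 94) + 35584) + 24224/17717) = -30*(1/(106*(16 + 94) + 35584) + 24224/17717) = -30*(1/(106*110 + 35584) + 24224/17717) = -30*(1/(11660 + 35584) + 24224/17717) = -30*(1/47244 + 24224/17717) = -30*1144456373/837021948 = -5722281865/139503658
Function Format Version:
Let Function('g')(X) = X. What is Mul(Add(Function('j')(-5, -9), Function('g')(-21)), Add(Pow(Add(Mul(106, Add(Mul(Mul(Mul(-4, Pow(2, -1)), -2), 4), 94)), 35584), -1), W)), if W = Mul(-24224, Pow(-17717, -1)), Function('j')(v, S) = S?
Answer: Rational(-5722281865, 139503658) ≈ -41.019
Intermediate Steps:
W = Rational(24224, 17717) (W = Mul(-24224, Rational(-1, 17717)) = Rational(24224, 17717) ≈ 1.3673)
Mul(Add(Function('j')(-5, -9), Function('g')(-21)), Add(Pow(Add(Mul(106, Add(Mul(Mul(Mul(-4, Pow(2, -1)), -2), 4), 94)), 35584), -1), W)) = Mul(Add(-9, -21), Add(Pow(Add(Mul(106, Add(Mul(Mul(Mul(-4, Pow(2, -1)), -2), 4), 94)), 35584), -1), Rational(24224, 17717))) = Mul(-30, Add(Pow(Add(Mul(106, Add(Mul(Mul(Mul(-4, Rational(1, 2)), -2), 4), 94)), 35584), -1), Rational(24224, 17717))) = Mul(-30, Add(Pow(Add(Mul(106, Add(Mul(Mul(-2, -2), 4), 94)), 35584), -1), Rational(24224, 17717))) = Mul(-30, Add(Pow(Add(Mul(106, Add(Mul(4, 4), 94)), 35584), -1), Rational(24224, 17717))) = Mul(-30, Add(Pow(Add(Mul(106, Add(16, 94)), 35584), -1), Rational(24224, 17717))) = Mul(-30, Add(Pow(Add(Mul(106, 110), 35584), -1), Rational(24224, 17717))) = Mul(-30, Add(Pow(Add(11660, 35584), -1), Rational(24224, 17717))) = Mul(-30, Add(Pow(47244, -1), Rational(24224, 17717))) = Mul(-30, Add(Rational(1, 47244), Rational(24224, 17717))) = Mul(-30, Rational(1144456373, 837021948)) = Rational(-5722281865, 139503658)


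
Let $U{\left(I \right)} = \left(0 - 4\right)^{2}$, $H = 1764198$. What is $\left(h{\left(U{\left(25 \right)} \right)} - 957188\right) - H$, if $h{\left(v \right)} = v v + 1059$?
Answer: $-2720071$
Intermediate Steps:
$U{\left(I \right)} = 16$ ($U{\left(I \right)} = \left(-4\right)^{2} = 16$)
$h{\left(v \right)} = 1059 + v^{2}$ ($h{\left(v \right)} = v^{2} + 1059 = 1059 + v^{2}$)
$\left(h{\left(U{\left(25 \right)} \right)} - 957188\right) - H = \left(\left(1059 + 16^{2}\right) - 957188\right) - 1764198 = \left(\left(1059 + 256\right) - 957188\right) - 1764198 = \left(1315 - 957188\right) - 1764198 = -955873 - 1764198 = -2720071$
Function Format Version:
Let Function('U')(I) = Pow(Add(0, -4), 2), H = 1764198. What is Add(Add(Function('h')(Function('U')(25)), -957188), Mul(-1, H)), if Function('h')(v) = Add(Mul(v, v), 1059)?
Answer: -2720071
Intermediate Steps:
Function('U')(I) = 16 (Function('U')(I) = Pow(-4, 2) = 16)
Function('h')(v) = Add(1059, Pow(v, 2)) (Function('h')(v) = Add(Pow(v, 2), 1059) = Add(1059, Pow(v, 2)))
Add(Add(Function('h')(Function('U')(25)), -957188), Mul(-1, H)) = Add(Add(Add(1059, Pow(16, 2)), -957188), Mul(-1, 1764198)) = Add(Add(Add(1059, 256), -957188), -1764198) = Add(Add(1315, -957188), -1764198) = Add(-955873, -1764198) = -2720071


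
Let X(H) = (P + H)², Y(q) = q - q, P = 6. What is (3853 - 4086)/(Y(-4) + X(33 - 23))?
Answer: -233/256 ≈ -0.91016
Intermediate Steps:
Y(q) = 0
X(H) = (6 + H)²
(3853 - 4086)/(Y(-4) + X(33 - 23)) = (3853 - 4086)/(0 + (6 + (33 - 23))²) = -233/(0 + (6 + 10)²) = -233/(0 + 16²) = -233/(0 + 256) = -233/256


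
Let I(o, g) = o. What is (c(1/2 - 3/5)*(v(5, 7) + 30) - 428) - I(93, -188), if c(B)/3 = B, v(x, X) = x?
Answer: -1063/2 ≈ -531.50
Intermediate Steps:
c(B) = 3*B
(c(1/2 - 3/5)*(v(5, 7) + 30) - 428) - I(93, -188) = ((3*(1/2 - 3/5))*(5 + 30) - 428) - 1*93 = ((3*(1*(½) - 3*⅕))*35 - 428) - 93 = ((3*(½ - ⅗))*35 - 428) - 93 = ((3*(-⅒))*35 - 428) - 93 = (-3/10*35 - 428) - 93 = (-21/2 - 428) - 93 = -877/2 - 93 = -1063/2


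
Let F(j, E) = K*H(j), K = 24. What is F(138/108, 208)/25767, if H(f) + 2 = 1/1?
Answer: -8/8589 ≈ -0.00093142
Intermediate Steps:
H(f) = -1 (H(f) = -2 + 1/1 = -2 + 1 = -1)
F(j, E) = -24 (F(j, E) = 24*(-1) = -24)
F(138/108, 208)/25767 = -24/25767 = -24*1/25767 = -8/8589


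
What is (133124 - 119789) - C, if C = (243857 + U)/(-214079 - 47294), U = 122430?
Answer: 3485775242/261373 ≈ 13336.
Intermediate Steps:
C = -366287/261373 (C = (243857 + 122430)/(-214079 - 47294) = 366287/(-261373) = 366287*(-1/261373) = -366287/261373 ≈ -1.4014)
(133124 - 119789) - C = (133124 - 119789) - 1*(-366287/261373) = 13335 + 366287/261373 = 3485775242/261373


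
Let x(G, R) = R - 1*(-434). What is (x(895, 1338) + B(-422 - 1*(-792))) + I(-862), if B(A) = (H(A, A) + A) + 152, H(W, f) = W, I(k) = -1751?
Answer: 913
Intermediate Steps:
B(A) = 152 + 2*A (B(A) = (A + A) + 152 = 2*A + 152 = 152 + 2*A)
x(G, R) = 434 + R (x(G, R) = R + 434 = 434 + R)
(x(895, 1338) + B(-422 - 1*(-792))) + I(-862) = ((434 + 1338) + (152 + 2*(-422 - 1*(-792)))) - 1751 = (1772 + (152 + 2*(-422 + 792))) - 1751 = (1772 + (152 + 2*370)) - 1751 = (1772 + (152 + 740)) - 1751 = (1772 + 892) - 1751 = 2664 - 1751 = 913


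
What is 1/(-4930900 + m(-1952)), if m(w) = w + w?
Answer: -1/4934804 ≈ -2.0264e-7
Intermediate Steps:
m(w) = 2*w
1/(-4930900 + m(-1952)) = 1/(-4930900 + 2*(-1952)) = 1/(-4930900 - 3904) = 1/(-4934804) = -1/4934804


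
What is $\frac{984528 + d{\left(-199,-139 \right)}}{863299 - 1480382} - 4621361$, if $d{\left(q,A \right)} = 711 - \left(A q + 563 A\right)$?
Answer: $- \frac{2851764345798}{617083} \approx -4.6214 \cdot 10^{6}$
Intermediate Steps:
$d{\left(q,A \right)} = 711 - 563 A - A q$ ($d{\left(q,A \right)} = 711 - \left(563 A + A q\right) = 711 - 563 A - A q$)
$\frac{984528 + d{\left(-199,-139 \right)}}{863299 - 1480382} - 4621361 = \frac{984528 - \left(-78968 + 27661\right)}{863299 - 1480382} - 4621361 = \frac{984528 + \left(711 + 78257 - 27661\right)}{-617083} - 4621361 = \left(984528 + 51307\right) \left(- \frac{1}{617083}\right) - 4621361 = 1035835 \left(- \frac{1}{617083}\right) - 4621361 = - \frac{1035835}{617083} - 4621361 = - \frac{2851764345798}{617083}$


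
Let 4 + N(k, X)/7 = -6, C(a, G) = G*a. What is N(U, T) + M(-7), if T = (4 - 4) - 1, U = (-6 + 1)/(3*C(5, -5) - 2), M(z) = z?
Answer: -77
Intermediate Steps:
U = 5/77 (U = (-6 + 1)/(3*(-5*5) - 2) = -5/(3*(-25) - 2) = -5/(-75 - 2) = -5/(-77) = -5*(-1/77) = 5/77 ≈ 0.064935)
T = -1 (T = 0 - 1 = -1)
N(k, X) = -70 (N(k, X) = -28 + 7*(-6) = -28 - 42 = -70)
N(U, T) + M(-7) = -70 - 7 = -77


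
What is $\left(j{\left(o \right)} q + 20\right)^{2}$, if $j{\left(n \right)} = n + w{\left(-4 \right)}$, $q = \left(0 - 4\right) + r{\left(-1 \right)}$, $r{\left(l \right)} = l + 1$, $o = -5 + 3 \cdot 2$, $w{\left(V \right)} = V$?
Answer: $1024$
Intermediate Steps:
$o = 1$ ($o = -5 + 6 = 1$)
$r{\left(l \right)} = 1 + l$
$q = -4$ ($q = \left(0 - 4\right) + \left(1 - 1\right) = -4 + 0 = -4$)
$j{\left(n \right)} = -4 + n$ ($j{\left(n \right)} = n - 4 = -4 + n$)
$\left(j{\left(o \right)} q + 20\right)^{2} = \left(\left(-4 + 1\right) \left(-4\right) + 20\right)^{2} = \left(\left(-3\right) \left(-4\right) + 20\right)^{2} = \left(12 + 20\right)^{2} = 32^{2} = 1024$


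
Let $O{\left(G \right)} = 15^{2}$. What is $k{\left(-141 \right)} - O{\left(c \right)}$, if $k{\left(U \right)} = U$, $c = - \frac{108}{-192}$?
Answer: $-366$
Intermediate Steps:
$c = \frac{9}{16}$ ($c = \left(-108\right) \left(- \frac{1}{192}\right) = \frac{9}{16} \approx 0.5625$)
$O{\left(G \right)} = 225$
$k{\left(-141 \right)} - O{\left(c \right)} = -141 - 225 = -366$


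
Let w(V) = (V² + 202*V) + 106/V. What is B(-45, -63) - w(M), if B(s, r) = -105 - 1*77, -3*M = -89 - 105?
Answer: -15214717/873 ≈ -17428.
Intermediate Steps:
M = 194/3 (M = -(-89 - 105)/3 = -⅓*(-194) = 194/3 ≈ 64.667)
B(s, r) = -182 (B(s, r) = -105 - 77 = -182)
w(V) = V² + 106/V + 202*V
B(-45, -63) - w(M) = -182 - (106 + (194/3)²*(202 + 194/3))/194/3 = -182 - 3*(106 + (37636/9)*(800/3))/194 = -182 - 3*(106 + 30108800/27)/194 = -182 - 3*30111662/(194*27) = -182 - 1*15055831/873 = -182 - 15055831/873 = -15214717/873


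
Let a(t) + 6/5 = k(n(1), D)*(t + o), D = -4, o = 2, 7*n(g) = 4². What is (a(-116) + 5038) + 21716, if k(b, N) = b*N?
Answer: 972828/35 ≈ 27795.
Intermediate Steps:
n(g) = 16/7 (n(g) = (⅐)*4² = (⅐)*16 = 16/7)
k(b, N) = N*b
a(t) = -682/35 - 64*t/7 (a(t) = -6/5 + (-4*16/7)*(t + 2) = -6/5 - 64*(2 + t)/7 = -6/5 + (-128/7 - 64*t/7) = -682/35 - 64*t/7)
(a(-116) + 5038) + 21716 = ((-682/35 - 64/7*(-116)) + 5038) + 21716 = ((-682/35 + 7424/7) + 5038) + 21716 = (36438/35 + 5038) + 21716 = 212768/35 + 21716 = 972828/35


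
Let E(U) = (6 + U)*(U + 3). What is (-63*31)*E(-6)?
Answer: 0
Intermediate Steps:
E(U) = (3 + U)*(6 + U) (E(U) = (6 + U)*(3 + U) = (3 + U)*(6 + U))
(-63*31)*E(-6) = (-63*31)*(18 + (-6)² + 9*(-6)) = -1953*(18 + 36 - 54) = -1953*0 = 0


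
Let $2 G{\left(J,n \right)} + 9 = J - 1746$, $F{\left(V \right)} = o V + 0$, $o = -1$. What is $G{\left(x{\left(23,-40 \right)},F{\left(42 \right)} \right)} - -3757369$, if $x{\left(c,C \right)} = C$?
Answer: $\frac{7512943}{2} \approx 3.7565 \cdot 10^{6}$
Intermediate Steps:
$F{\left(V \right)} = - V$ ($F{\left(V \right)} = - V + 0 = - V$)
$G{\left(J,n \right)} = - \frac{1755}{2} + \frac{J}{2}$ ($G{\left(J,n \right)} = - \frac{9}{2} + \frac{J - 1746}{2} = - \frac{9}{2} + \frac{-1746 + J}{2} = - \frac{9}{2} + \left(-873 + \frac{J}{2}\right) = - \frac{1755}{2} + \frac{J}{2}$)
$G{\left(x{\left(23,-40 \right)},F{\left(42 \right)} \right)} - -3757369 = \left(- \frac{1755}{2} + \frac{1}{2} \left(-40\right)\right) - -3757369 = \left(- \frac{1755}{2} - 20\right) + 3757369 = - \frac{1795}{2} + 3757369 = \frac{7512943}{2}$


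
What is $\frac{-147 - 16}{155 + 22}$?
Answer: $- \frac{163}{177} \approx -0.9209$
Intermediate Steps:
$\frac{-147 - 16}{155 + 22} = - \frac{163}{177}$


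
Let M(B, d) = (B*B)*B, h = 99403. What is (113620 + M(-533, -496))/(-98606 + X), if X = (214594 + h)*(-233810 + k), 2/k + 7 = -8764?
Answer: 1327103320907/643929431398690 ≈ 0.0020609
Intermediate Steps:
k = -2/8771 (k = 2/(-7 - 8764) = 2/(-8771) = 2*(-1/8771) = -2/8771 ≈ -0.00022802)
M(B, d) = B**3 (M(B, d) = B**2*B = B**3)
X = -643928566525464/8771 (X = (214594 + 99403)*(-233810 - 2/8771) = 313997*(-2050747512/8771) = -643928566525464/8771 ≈ -7.3416e+10)
(113620 + M(-533, -496))/(-98606 + X) = (113620 + (-533)**3)/(-98606 - 643928566525464/8771) = (113620 - 151419437)/(-643929431398690/8771) = -151305817*(-8771/643929431398690) = 1327103320907/643929431398690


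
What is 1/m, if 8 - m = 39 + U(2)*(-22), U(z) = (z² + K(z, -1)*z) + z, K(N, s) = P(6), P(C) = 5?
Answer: 1/321 ≈ 0.0031153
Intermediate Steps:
K(N, s) = 5
U(z) = z² + 6*z (U(z) = (z² + 5*z) + z = z² + 6*z)
m = 321 (m = 8 - (39 + (2*(6 + 2))*(-22)) = 8 - (39 + (2*8)*(-22)) = 8 - (39 + 16*(-22)) = 8 - (39 - 352) = 8 - 1*(-313) = 8 + 313 = 321)
1/m = 1/321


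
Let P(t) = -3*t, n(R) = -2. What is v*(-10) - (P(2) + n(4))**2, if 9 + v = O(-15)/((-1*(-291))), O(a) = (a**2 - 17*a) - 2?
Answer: 2786/291 ≈ 9.5739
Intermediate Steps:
O(a) = -2 + a**2 - 17*a
v = -2141/291 (v = -9 + (-2 + (-15)**2 - 17*(-15))/((-1*(-291))) = -9 + (-2 + 225 + 255)/291 = -9 + 478*(1/291) = -9 + 478/291 = -2141/291 ≈ -7.3574)
v*(-10) - (P(2) + n(4))**2 = -2141/291*(-10) - (-3*2 - 2)**2 = 21410/291 - (-6 - 2)**2 = 21410/291 - 1*(-8)**2 = 21410/291 - 1*64 = 21410/291 - 64 = 2786/291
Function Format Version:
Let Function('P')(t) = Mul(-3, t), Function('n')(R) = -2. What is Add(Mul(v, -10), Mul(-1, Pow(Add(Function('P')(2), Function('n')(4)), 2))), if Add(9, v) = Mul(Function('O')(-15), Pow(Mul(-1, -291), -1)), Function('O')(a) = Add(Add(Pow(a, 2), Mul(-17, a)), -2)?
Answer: Rational(2786, 291) ≈ 9.5739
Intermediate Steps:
Function('O')(a) = Add(-2, Pow(a, 2), Mul(-17, a))
v = Rational(-2141, 291) (v = Add(-9, Mul(Add(-2, Pow(-15, 2), Mul(-17, -15)), Pow(Mul(-1, -291), -1))) = Add(-9, Mul(Add(-2, 225, 255), Pow(291, -1))) = Add(-9, Mul(478, Rational(1, 291))) = Add(-9, Rational(478, 291)) = Rational(-2141, 291) ≈ -7.3574)
Add(Mul(v, -10), Mul(-1, Pow(Add(Function('P')(2), Function('n')(4)), 2))) = Add(Mul(Rational(-2141, 291), -10), Mul(-1, Pow(Add(Mul(-3, 2), -2), 2))) = Add(Rational(21410, 291), Mul(-1, Pow(Add(-6, -2), 2))) = Add(Rational(21410, 291), Mul(-1, Pow(-8, 2))) = Add(Rational(21410, 291), Mul(-1, 64)) = Add(Rational(21410, 291), -64) = Rational(2786, 291)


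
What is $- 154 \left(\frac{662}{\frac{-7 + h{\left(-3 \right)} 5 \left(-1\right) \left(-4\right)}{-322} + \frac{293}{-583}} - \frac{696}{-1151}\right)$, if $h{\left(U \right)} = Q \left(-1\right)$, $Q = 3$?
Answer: $\frac{22022246408008}{63633035} \approx 3.4608 \cdot 10^{5}$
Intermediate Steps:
$h{\left(U \right)} = -3$ ($h{\left(U \right)} = 3 \left(-1\right) = -3$)
$- 154 \left(\frac{662}{\frac{-7 + h{\left(-3 \right)} 5 \left(-1\right) \left(-4\right)}{-322} + \frac{293}{-583}} - \frac{696}{-1151}\right) = - 154 \left(\frac{662}{\frac{-7 - 3 \cdot 5 \left(-1\right) \left(-4\right)}{-322} + \frac{293}{-583}} - \frac{696}{-1151}\right) = - 154 \left(\frac{662}{\left(-7 - 3 \left(\left(-5\right) \left(-4\right)\right)\right) \left(- \frac{1}{322}\right) + 293 \left(- \frac{1}{583}\right)} - - \frac{696}{1151}\right) = - 154 \left(\frac{662}{\left(-7 - 60\right) \left(- \frac{1}{322}\right) - \frac{293}{583}} + \frac{696}{1151}\right) = - 154 \left(\frac{662}{\left(-67\right) \left(- \frac{1}{322}\right) - \frac{293}{583}} + \frac{696}{1151}\right) = - 154 \left(\frac{662}{\frac{67}{322} - \frac{293}{583}} + \frac{696}{1151}\right) = - 154 \left(\frac{662}{- \frac{55285}{187726}} + \frac{696}{1151}\right) = - 154 \left(662 \left(- \frac{187726}{55285}\right) + \frac{696}{1151}\right) = - 154 \left(- \frac{124274612}{55285} + \frac{696}{1151}\right) = \left(-154\right) \left(- \frac{143001600052}{63633035}\right) = \frac{22022246408008}{63633035}$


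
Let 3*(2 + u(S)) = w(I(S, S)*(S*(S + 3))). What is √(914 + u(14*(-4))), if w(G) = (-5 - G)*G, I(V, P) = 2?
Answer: 8*I*√1652955/3 ≈ 3428.5*I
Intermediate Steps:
w(G) = G*(-5 - G)
u(S) = -2 - 2*S*(3 + S)*(5 + 2*S*(3 + S))/3 (u(S) = -2 + (-2*(S*(S + 3))*(5 + 2*(S*(S + 3))))/3 = -2 + (-2*(S*(3 + S))*(5 + 2*(S*(3 + S))))/3 = -2 + (-2*S*(3 + S)*(5 + 2*S*(3 + S)))/3 = -2 - 2*S*(3 + S)*(5 + 2*S*(3 + S))/3)
√(914 + u(14*(-4))) = √(914 + (-2 - 2*14*(-4)*(3 + 14*(-4))*(5 + 2*(14*(-4))*(3 + 14*(-4)))/3)) = √(914 + (-2 - ⅔*(-56)*(3 - 56)*(5 + 2*(-56)*(3 - 56)))) = √(914 + (-2 - ⅔*(-56)*(-53)*(5 + 2*(-56)*(-53)))) = √(914 + (-2 - ⅔*(-56)*(-53)*(5 + 5936))) = √(914 + (-2 - ⅔*(-56)*(-53)*5941)) = √(914 + (-2 - 35265776/3)) = √(914 - 35265782/3) = √(-35263040/3) = 8*I*√1652955/3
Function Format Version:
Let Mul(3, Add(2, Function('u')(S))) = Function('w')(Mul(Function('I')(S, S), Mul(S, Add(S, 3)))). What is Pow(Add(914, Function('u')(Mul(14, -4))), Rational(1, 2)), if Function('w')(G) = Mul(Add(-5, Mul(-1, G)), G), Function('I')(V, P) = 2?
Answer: Mul(Rational(8, 3), I, Pow(1652955, Rational(1, 2))) ≈ Mul(3428.5, I)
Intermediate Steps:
Function('w')(G) = Mul(G, Add(-5, Mul(-1, G)))
Function('u')(S) = Add(-2, Mul(Rational(-2, 3), S, Add(3, S), Add(5, Mul(2, S, Add(3, S))))) (Function('u')(S) = Add(-2, Mul(Rational(1, 3), Mul(-1, Mul(2, Mul(S, Add(S, 3))), Add(5, Mul(2, Mul(S, Add(S, 3))))))) = Add(-2, Mul(Rational(1, 3), Mul(-1, Mul(2, Mul(S, Add(3, S))), Add(5, Mul(2, Mul(S, Add(3, S))))))) = Add(-2, Mul(Rational(1, 3), Mul(-1, Mul(2, S, Add(3, S)), Add(5, Mul(2, S, Add(3, S)))))) = Add(-2, Mul(Rational(1, 3), Mul(-2, S, Add(3, S), Add(5, Mul(2, S, Add(3, S)))))) = Add(-2, Mul(Rational(-2, 3), S, Add(3, S), Add(5, Mul(2, S, Add(3, S))))))
Pow(Add(914, Function('u')(Mul(14, -4))), Rational(1, 2)) = Pow(Add(914, Add(-2, Mul(Rational(-2, 3), Mul(14, -4), Add(3, Mul(14, -4)), Add(5, Mul(2, Mul(14, -4), Add(3, Mul(14, -4))))))), Rational(1, 2)) = Pow(Add(914, Add(-2, Mul(Rational(-2, 3), -56, Add(3, -56), Add(5, Mul(2, -56, Add(3, -56)))))), Rational(1, 2)) = Pow(Add(914, Add(-2, Mul(Rational(-2, 3), -56, -53, Add(5, Mul(2, -56, -53))))), Rational(1, 2)) = Pow(Add(914, Add(-2, Mul(Rational(-2, 3), -56, -53, Add(5, 5936)))), Rational(1, 2)) = Pow(Add(914, Add(-2, Mul(Rational(-2, 3), -56, -53, 5941))), Rational(1, 2)) = Pow(Add(914, Add(-2, Rational(-35265776, 3))), Rational(1, 2)) = Pow(Add(914, Rational(-35265782, 3)), Rational(1, 2)) = Pow(Rational(-35263040, 3), Rational(1, 2)) = Mul(Rational(8, 3), I, Pow(1652955, Rational(1, 2)))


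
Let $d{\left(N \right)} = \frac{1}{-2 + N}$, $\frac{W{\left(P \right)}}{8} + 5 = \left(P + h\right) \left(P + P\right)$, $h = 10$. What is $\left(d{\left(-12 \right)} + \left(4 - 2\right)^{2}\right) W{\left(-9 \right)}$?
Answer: $- \frac{5060}{7} \approx -722.86$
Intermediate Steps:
$W{\left(P \right)} = -40 + 16 P \left(10 + P\right)$ ($W{\left(P \right)} = -40 + 8 \left(P + 10\right) \left(P + P\right) = -40 + 8 \left(10 + P\right) 2 P = -40 + 8 \cdot 2 P \left(10 + P\right) = -40 + 16 P \left(10 + P\right)$)
$\left(d{\left(-12 \right)} + \left(4 - 2\right)^{2}\right) W{\left(-9 \right)} = \left(\frac{1}{-2 - 12} + \left(4 - 2\right)^{2}\right) \left(-40 + 16 \left(-9\right)^{2} + 160 \left(-9\right)\right) = \left(\frac{1}{-14} + 2^{2}\right) \left(-40 + 16 \cdot 81 - 1440\right) = \left(- \frac{1}{14} + 4\right) \left(-40 + 1296 - 1440\right) = \frac{55}{14} \left(-184\right) = - \frac{5060}{7}$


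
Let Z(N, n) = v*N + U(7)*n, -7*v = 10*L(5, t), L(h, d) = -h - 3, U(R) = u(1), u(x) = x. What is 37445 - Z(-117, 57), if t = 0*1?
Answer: 271076/7 ≈ 38725.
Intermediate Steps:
U(R) = 1
t = 0
L(h, d) = -3 - h
v = 80/7 (v = -10*(-3 - 1*5)/7 = -10*(-3 - 5)/7 = -10*(-8)/7 = -⅐*(-80) = 80/7 ≈ 11.429)
Z(N, n) = n + 80*N/7 (Z(N, n) = 80*N/7 + 1*n = 80*N/7 + n = n + 80*N/7)
37445 - Z(-117, 57) = 37445 - (57 + (80/7)*(-117)) = 37445 - (57 - 9360/7) = 37445 - 1*(-8961/7) = 37445 + 8961/7 = 271076/7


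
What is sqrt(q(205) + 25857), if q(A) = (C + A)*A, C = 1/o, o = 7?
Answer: sqrt(3327653)/7 ≈ 260.60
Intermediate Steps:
C = 1/7 ≈ 0.14286
q(A) = A*(1/7 + A) (q(A) = (1/7 + A)*A = A*(1/7 + A))
sqrt(q(205) + 25857) = sqrt(205*(1/7 + 205) + 25857) = sqrt(205*(1436/7) + 25857) = sqrt(294380/7 + 25857) = sqrt(475379/7) = sqrt(3327653)/7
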